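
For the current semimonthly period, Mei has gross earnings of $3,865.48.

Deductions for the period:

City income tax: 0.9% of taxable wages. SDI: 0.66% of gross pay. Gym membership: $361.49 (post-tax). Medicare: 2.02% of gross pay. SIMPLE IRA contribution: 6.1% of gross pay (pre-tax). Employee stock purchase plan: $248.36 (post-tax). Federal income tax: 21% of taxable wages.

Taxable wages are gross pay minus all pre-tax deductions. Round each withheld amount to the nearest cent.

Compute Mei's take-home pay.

SIMPLE IRA contribution: $3,865.48 × 0.061 = $235.79
Taxable wages = $3,865.48 − $235.79 = $3,629.69
City income tax: $3,629.69 × 0.009 = $32.67
Federal income tax: $3,629.69 × 0.21 = $762.23
Medicare: $3,865.48 × 0.0202 = $78.08
SDI: $3,865.48 × 0.0066 = $25.51
Gym membership: $361.49
Employee stock purchase plan: $248.36
Total deductions = $235.79 + $32.67 + $762.23 + $78.08 + $25.51 + $361.49 + $248.36 = $1,744.13
Net pay = $3,865.48 − $1,744.13 = $2,121.35

$2,121.35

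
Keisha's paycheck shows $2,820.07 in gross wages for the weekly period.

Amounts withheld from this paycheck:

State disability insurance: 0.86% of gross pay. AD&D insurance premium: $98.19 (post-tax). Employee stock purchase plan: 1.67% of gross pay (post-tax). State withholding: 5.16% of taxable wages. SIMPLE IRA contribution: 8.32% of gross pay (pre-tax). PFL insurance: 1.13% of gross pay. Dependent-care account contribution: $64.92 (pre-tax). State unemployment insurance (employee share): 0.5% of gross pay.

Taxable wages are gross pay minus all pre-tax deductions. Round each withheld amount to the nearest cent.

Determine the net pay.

$2,174.95

SIMPLE IRA contribution: $2,820.07 × 0.0832 = $234.63
Dependent-care account contribution: $64.92
Pre-tax total = $234.63 + $64.92 = $299.55
Taxable wages = $2,820.07 − $299.55 = $2,520.52
State withholding: $2,520.52 × 0.0516 = $130.06
State disability insurance: $2,820.07 × 0.0086 = $24.25
PFL insurance: $2,820.07 × 0.0113 = $31.87
State unemployment insurance (employee share): $2,820.07 × 0.005 = $14.10
Employee stock purchase plan: $2,820.07 × 0.0167 = $47.10
AD&D insurance premium: $98.19
Total deductions = $234.63 + $64.92 + $130.06 + $24.25 + $31.87 + $14.10 + $47.10 + $98.19 = $645.12
Net pay = $2,820.07 − $645.12 = $2,174.95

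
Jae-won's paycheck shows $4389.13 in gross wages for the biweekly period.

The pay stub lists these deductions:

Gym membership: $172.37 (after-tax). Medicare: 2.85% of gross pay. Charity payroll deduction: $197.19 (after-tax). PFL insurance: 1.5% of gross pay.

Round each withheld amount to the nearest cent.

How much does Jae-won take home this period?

$3828.64

PFL insurance: $4389.13 × 0.015 = $65.84
Medicare: $4389.13 × 0.0285 = $125.09
Gym membership: $172.37
Charity payroll deduction: $197.19
Total deductions = $65.84 + $125.09 + $172.37 + $197.19 = $560.49
Net pay = $4389.13 − $560.49 = $3828.64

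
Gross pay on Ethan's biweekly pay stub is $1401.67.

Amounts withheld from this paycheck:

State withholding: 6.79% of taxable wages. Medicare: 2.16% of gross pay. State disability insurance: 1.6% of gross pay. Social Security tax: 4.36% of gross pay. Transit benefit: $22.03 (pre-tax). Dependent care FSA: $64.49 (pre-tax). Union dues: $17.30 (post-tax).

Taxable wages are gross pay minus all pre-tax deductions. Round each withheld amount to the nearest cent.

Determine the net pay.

Dependent care FSA: $64.49
Transit benefit: $22.03
Pre-tax total = $64.49 + $22.03 = $86.52
Taxable wages = $1401.67 − $86.52 = $1315.15
State withholding: $1315.15 × 0.0679 = $89.30
State disability insurance: $1401.67 × 0.016 = $22.43
Medicare: $1401.67 × 0.0216 = $30.28
Social Security tax: $1401.67 × 0.0436 = $61.11
Union dues: $17.30
Total deductions = $64.49 + $22.03 + $89.30 + $22.43 + $30.28 + $61.11 + $17.30 = $306.94
Net pay = $1401.67 − $306.94 = $1094.73

$1094.73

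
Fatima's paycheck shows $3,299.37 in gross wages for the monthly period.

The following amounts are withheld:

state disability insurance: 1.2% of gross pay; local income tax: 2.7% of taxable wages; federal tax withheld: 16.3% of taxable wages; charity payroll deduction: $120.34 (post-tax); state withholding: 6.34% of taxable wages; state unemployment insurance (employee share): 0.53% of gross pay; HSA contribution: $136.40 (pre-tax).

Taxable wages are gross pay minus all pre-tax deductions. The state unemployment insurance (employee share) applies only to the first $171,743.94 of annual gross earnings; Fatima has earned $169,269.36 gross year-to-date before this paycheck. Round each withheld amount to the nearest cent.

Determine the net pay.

HSA contribution: $136.40
Taxable wages = $3,299.37 − $136.40 = $3,162.97
Local income tax: $3,162.97 × 0.027 = $85.40
State withholding: $3,162.97 × 0.0634 = $200.53
Federal tax withheld: $3,162.97 × 0.163 = $515.56
State unemployment insurance (employee share): only $171,743.94 − $169,269.36 = $2,474.58 of this check is subject → $2,474.58 × 0.0053 = $13.12
State disability insurance: $3,299.37 × 0.012 = $39.59
Charity payroll deduction: $120.34
Total deductions = $136.40 + $85.40 + $200.53 + $515.56 + $13.12 + $39.59 + $120.34 = $1,110.94
Net pay = $3,299.37 − $1,110.94 = $2,188.43

$2,188.43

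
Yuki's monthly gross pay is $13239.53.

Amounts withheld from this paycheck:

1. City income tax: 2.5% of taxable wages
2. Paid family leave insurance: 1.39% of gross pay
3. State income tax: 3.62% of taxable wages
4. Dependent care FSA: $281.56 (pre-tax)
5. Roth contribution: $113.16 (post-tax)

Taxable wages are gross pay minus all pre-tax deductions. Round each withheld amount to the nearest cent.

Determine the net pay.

$11867.75

Dependent care FSA: $281.56
Taxable wages = $13239.53 − $281.56 = $12957.97
City income tax: $12957.97 × 0.025 = $323.95
State income tax: $12957.97 × 0.0362 = $469.08
Paid family leave insurance: $13239.53 × 0.0139 = $184.03
Roth contribution: $113.16
Total deductions = $281.56 + $323.95 + $469.08 + $184.03 + $113.16 = $1371.78
Net pay = $13239.53 − $1371.78 = $11867.75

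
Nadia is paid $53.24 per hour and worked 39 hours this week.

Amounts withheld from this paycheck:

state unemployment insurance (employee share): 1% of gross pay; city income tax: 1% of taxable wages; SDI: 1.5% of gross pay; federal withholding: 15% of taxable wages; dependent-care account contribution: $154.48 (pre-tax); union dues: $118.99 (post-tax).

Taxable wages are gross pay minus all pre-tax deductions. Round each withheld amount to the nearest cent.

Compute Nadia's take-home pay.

$1,443.48

Gross pay: 39 × $53.24 = $2,076.36
Dependent-care account contribution: $154.48
Taxable wages = $2,076.36 − $154.48 = $1,921.88
City income tax: $1,921.88 × 0.01 = $19.22
Federal withholding: $1,921.88 × 0.15 = $288.28
State unemployment insurance (employee share): $2,076.36 × 0.01 = $20.76
SDI: $2,076.36 × 0.015 = $31.15
Union dues: $118.99
Total deductions = $154.48 + $19.22 + $288.28 + $20.76 + $31.15 + $118.99 = $632.88
Net pay = $2,076.36 − $632.88 = $1,443.48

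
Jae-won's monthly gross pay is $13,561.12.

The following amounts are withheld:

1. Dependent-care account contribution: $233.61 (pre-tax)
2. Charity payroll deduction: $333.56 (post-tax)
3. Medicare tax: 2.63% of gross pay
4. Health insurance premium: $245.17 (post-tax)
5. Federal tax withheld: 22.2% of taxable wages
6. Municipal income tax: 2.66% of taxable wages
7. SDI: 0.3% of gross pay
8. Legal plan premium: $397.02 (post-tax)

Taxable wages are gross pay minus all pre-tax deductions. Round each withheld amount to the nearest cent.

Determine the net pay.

$8,641.20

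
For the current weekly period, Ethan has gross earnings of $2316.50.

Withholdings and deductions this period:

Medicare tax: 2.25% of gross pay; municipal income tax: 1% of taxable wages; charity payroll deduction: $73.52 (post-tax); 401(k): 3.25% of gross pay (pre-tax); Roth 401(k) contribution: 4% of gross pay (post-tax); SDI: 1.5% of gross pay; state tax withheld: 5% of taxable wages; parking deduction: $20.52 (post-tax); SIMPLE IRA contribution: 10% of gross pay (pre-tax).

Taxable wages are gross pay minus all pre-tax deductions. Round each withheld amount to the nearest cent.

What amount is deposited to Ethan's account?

$1615.41

SIMPLE IRA contribution: $2316.50 × 0.1 = $231.65
401(k): $2316.50 × 0.0325 = $75.29
Pre-tax total = $231.65 + $75.29 = $306.94
Taxable wages = $2316.50 − $306.94 = $2009.56
Municipal income tax: $2009.56 × 0.01 = $20.10
State tax withheld: $2009.56 × 0.05 = $100.48
SDI: $2316.50 × 0.015 = $34.75
Medicare tax: $2316.50 × 0.0225 = $52.12
Roth 401(k) contribution: $2316.50 × 0.04 = $92.66
Parking deduction: $20.52
Charity payroll deduction: $73.52
Total deductions = $231.65 + $75.29 + $20.10 + $100.48 + $34.75 + $52.12 + $92.66 + $20.52 + $73.52 = $701.09
Net pay = $2316.50 − $701.09 = $1615.41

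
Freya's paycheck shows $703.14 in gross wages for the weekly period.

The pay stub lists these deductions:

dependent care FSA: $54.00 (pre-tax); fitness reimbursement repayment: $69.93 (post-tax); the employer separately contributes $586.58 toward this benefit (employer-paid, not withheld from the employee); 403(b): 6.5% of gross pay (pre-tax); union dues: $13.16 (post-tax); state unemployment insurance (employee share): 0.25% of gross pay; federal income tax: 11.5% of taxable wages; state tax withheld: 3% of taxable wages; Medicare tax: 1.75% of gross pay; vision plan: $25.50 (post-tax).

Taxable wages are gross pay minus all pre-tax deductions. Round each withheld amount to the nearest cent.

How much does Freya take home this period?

Dependent care FSA: $54.00
403(b): $703.14 × 0.065 = $45.70
Pre-tax total = $54.00 + $45.70 = $99.70
Taxable wages = $703.14 − $99.70 = $603.44
Federal income tax: $603.44 × 0.115 = $69.40
State tax withheld: $603.44 × 0.03 = $18.10
Medicare tax: $703.14 × 0.0175 = $12.30
State unemployment insurance (employee share): $703.14 × 0.0025 = $1.76
Vision plan: $25.50
Union dues: $13.16
Fitness reimbursement repayment: $69.93
(Employer's $586.58 toward fitness reimbursement repayment is not withheld from the employee.)
Total deductions = $54.00 + $45.70 + $69.40 + $18.10 + $12.30 + $1.76 + $25.50 + $13.16 + $69.93 = $309.85
Net pay = $703.14 − $309.85 = $393.29

$393.29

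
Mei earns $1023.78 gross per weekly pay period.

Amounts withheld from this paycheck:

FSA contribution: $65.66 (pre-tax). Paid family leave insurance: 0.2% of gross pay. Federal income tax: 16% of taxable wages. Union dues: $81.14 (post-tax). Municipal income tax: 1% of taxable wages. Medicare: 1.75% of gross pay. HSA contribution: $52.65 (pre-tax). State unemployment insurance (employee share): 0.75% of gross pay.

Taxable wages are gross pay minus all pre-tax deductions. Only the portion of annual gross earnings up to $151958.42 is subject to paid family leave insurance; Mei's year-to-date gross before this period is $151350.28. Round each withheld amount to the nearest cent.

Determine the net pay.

HSA contribution: $52.65
FSA contribution: $65.66
Pre-tax total = $52.65 + $65.66 = $118.31
Taxable wages = $1023.78 − $118.31 = $905.47
Federal income tax: $905.47 × 0.16 = $144.88
Municipal income tax: $905.47 × 0.01 = $9.05
Medicare: $1023.78 × 0.0175 = $17.92
Paid family leave insurance: only $151958.42 − $151350.28 = $608.14 of this check is subject → $608.14 × 0.002 = $1.22
State unemployment insurance (employee share): $1023.78 × 0.0075 = $7.68
Union dues: $81.14
Total deductions = $52.65 + $65.66 + $144.88 + $9.05 + $17.92 + $1.22 + $7.68 + $81.14 = $380.20
Net pay = $1023.78 − $380.20 = $643.58

$643.58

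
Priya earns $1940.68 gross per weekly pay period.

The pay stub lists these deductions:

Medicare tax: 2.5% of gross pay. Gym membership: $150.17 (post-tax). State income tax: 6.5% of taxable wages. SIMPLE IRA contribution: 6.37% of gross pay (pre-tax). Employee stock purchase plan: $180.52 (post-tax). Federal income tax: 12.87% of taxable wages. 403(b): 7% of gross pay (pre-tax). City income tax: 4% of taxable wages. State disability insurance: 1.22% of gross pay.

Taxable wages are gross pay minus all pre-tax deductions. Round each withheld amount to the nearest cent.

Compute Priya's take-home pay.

403(b): $1940.68 × 0.07 = $135.85
SIMPLE IRA contribution: $1940.68 × 0.0637 = $123.62
Pre-tax total = $135.85 + $123.62 = $259.47
Taxable wages = $1940.68 − $259.47 = $1681.21
City income tax: $1681.21 × 0.04 = $67.25
Federal income tax: $1681.21 × 0.1287 = $216.37
State income tax: $1681.21 × 0.065 = $109.28
Medicare tax: $1940.68 × 0.025 = $48.52
State disability insurance: $1940.68 × 0.0122 = $23.68
Employee stock purchase plan: $180.52
Gym membership: $150.17
Total deductions = $135.85 + $123.62 + $67.25 + $216.37 + $109.28 + $48.52 + $23.68 + $180.52 + $150.17 = $1055.26
Net pay = $1940.68 − $1055.26 = $885.42

$885.42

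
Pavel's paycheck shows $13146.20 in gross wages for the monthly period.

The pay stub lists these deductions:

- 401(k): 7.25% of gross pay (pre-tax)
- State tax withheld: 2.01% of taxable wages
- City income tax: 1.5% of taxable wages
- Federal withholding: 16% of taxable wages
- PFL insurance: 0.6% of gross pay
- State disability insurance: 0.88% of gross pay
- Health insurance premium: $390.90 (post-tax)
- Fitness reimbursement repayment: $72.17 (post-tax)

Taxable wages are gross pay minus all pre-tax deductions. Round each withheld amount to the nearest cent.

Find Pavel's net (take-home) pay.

$9156.58

401(k): $13146.20 × 0.0725 = $953.10
Taxable wages = $13146.20 − $953.10 = $12193.10
Federal withholding: $12193.10 × 0.16 = $1950.90
City income tax: $12193.10 × 0.015 = $182.90
State tax withheld: $12193.10 × 0.0201 = $245.08
PFL insurance: $13146.20 × 0.006 = $78.88
State disability insurance: $13146.20 × 0.0088 = $115.69
Health insurance premium: $390.90
Fitness reimbursement repayment: $72.17
Total deductions = $953.10 + $1950.90 + $182.90 + $245.08 + $78.88 + $115.69 + $390.90 + $72.17 = $3989.62
Net pay = $13146.20 − $3989.62 = $9156.58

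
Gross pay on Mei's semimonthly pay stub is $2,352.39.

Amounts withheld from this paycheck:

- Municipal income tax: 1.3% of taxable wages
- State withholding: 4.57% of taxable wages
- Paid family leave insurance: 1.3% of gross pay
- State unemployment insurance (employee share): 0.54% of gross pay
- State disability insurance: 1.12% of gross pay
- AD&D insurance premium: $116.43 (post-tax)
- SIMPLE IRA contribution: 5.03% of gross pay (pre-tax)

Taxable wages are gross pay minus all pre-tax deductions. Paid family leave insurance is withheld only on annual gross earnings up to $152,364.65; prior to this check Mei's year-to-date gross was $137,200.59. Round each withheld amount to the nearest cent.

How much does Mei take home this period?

SIMPLE IRA contribution: $2,352.39 × 0.0503 = $118.33
Taxable wages = $2,352.39 − $118.33 = $2,234.06
State withholding: $2,234.06 × 0.0457 = $102.10
Municipal income tax: $2,234.06 × 0.013 = $29.04
State disability insurance: $2,352.39 × 0.0112 = $26.35
Paid family leave insurance: cap not yet reached, full $2,352.39 is subject → $2,352.39 × 0.013 = $30.58
State unemployment insurance (employee share): $2,352.39 × 0.0054 = $12.70
AD&D insurance premium: $116.43
Total deductions = $118.33 + $102.10 + $29.04 + $26.35 + $30.58 + $12.70 + $116.43 = $435.53
Net pay = $2,352.39 − $435.53 = $1,916.86

$1,916.86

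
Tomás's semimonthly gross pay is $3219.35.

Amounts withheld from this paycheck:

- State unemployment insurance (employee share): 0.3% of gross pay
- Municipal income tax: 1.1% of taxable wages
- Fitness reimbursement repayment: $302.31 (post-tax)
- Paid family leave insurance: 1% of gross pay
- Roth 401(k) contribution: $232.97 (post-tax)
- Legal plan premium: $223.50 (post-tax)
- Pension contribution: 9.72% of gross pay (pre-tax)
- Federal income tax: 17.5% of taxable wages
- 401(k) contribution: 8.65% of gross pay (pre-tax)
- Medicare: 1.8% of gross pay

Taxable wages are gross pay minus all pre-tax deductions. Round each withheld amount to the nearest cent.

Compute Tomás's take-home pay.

Pension contribution: $3219.35 × 0.0972 = $312.92
401(k) contribution: $3219.35 × 0.0865 = $278.47
Pre-tax total = $312.92 + $278.47 = $591.39
Taxable wages = $3219.35 − $591.39 = $2627.96
Federal income tax: $2627.96 × 0.175 = $459.89
Municipal income tax: $2627.96 × 0.011 = $28.91
Medicare: $3219.35 × 0.018 = $57.95
Paid family leave insurance: $3219.35 × 0.01 = $32.19
State unemployment insurance (employee share): $3219.35 × 0.003 = $9.66
Legal plan premium: $223.50
Fitness reimbursement repayment: $302.31
Roth 401(k) contribution: $232.97
Total deductions = $312.92 + $278.47 + $459.89 + $28.91 + $57.95 + $32.19 + $9.66 + $223.50 + $302.31 + $232.97 = $1938.77
Net pay = $3219.35 − $1938.77 = $1280.58

$1280.58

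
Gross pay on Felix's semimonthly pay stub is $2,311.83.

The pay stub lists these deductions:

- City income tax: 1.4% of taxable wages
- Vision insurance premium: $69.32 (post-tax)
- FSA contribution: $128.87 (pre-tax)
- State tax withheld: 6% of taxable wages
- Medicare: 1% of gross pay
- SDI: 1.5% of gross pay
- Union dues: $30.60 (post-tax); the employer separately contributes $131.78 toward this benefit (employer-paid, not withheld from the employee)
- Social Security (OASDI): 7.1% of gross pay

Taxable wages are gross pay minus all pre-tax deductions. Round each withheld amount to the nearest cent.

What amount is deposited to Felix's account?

$1,699.56

FSA contribution: $128.87
Taxable wages = $2,311.83 − $128.87 = $2,182.96
State tax withheld: $2,182.96 × 0.06 = $130.98
City income tax: $2,182.96 × 0.014 = $30.56
Social Security (OASDI): $2,311.83 × 0.071 = $164.14
Medicare: $2,311.83 × 0.01 = $23.12
SDI: $2,311.83 × 0.015 = $34.68
Vision insurance premium: $69.32
Union dues: $30.60
(Employer's $131.78 toward union dues is not withheld from the employee.)
Total deductions = $128.87 + $130.98 + $30.56 + $164.14 + $23.12 + $34.68 + $69.32 + $30.60 = $612.27
Net pay = $2,311.83 − $612.27 = $1,699.56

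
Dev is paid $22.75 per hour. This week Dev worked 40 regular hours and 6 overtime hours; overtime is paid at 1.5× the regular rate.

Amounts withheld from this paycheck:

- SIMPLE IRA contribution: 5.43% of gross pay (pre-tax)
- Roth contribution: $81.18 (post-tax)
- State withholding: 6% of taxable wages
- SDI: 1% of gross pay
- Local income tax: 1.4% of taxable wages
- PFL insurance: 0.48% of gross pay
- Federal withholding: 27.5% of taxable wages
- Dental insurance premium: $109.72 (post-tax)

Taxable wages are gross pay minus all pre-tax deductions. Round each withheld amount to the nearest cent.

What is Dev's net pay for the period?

Regular pay: 40 × $22.75 = $910.00
Overtime pay: 6 × $22.75 × 1.5 = $204.75
Gross pay = $910.00 + $204.75 = $1114.75
SIMPLE IRA contribution: $1114.75 × 0.0543 = $60.53
Taxable wages = $1114.75 − $60.53 = $1054.22
State withholding: $1054.22 × 0.06 = $63.25
Local income tax: $1054.22 × 0.014 = $14.76
Federal withholding: $1054.22 × 0.275 = $289.91
PFL insurance: $1114.75 × 0.0048 = $5.35
SDI: $1114.75 × 0.01 = $11.15
Roth contribution: $81.18
Dental insurance premium: $109.72
Total deductions = $60.53 + $63.25 + $14.76 + $289.91 + $5.35 + $11.15 + $81.18 + $109.72 = $635.85
Net pay = $1114.75 − $635.85 = $478.90

$478.90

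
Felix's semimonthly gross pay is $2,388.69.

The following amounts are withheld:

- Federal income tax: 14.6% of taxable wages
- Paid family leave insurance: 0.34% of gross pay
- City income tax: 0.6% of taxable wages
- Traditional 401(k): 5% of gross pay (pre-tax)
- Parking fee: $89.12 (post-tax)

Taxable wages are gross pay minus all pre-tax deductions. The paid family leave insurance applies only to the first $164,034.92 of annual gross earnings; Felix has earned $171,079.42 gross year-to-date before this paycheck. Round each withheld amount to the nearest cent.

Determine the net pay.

Traditional 401(k): $2,388.69 × 0.05 = $119.43
Taxable wages = $2,388.69 − $119.43 = $2,269.26
City income tax: $2,269.26 × 0.006 = $13.62
Federal income tax: $2,269.26 × 0.146 = $331.31
Paid family leave insurance: annual cap $164,034.92 already reached (YTD $171,079.42), so $0.00
Parking fee: $89.12
Total deductions = $119.43 + $13.62 + $331.31 + $0.00 + $89.12 = $553.48
Net pay = $2,388.69 − $553.48 = $1,835.21

$1,835.21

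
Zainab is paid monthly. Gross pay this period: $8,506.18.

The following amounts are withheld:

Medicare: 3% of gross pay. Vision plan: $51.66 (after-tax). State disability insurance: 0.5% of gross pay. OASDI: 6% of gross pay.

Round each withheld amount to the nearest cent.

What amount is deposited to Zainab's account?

State disability insurance: $8,506.18 × 0.005 = $42.53
OASDI: $8,506.18 × 0.06 = $510.37
Medicare: $8,506.18 × 0.03 = $255.19
Vision plan: $51.66
Total deductions = $42.53 + $510.37 + $255.19 + $51.66 = $859.75
Net pay = $8,506.18 − $859.75 = $7,646.43

$7,646.43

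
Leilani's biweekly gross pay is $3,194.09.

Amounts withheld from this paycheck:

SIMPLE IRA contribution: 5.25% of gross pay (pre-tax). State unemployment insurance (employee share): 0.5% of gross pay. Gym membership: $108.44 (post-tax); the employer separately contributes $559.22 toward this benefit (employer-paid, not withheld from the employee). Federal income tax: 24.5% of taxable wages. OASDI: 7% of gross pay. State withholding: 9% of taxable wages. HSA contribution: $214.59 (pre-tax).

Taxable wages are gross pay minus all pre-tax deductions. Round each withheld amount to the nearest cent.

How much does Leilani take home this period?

HSA contribution: $214.59
SIMPLE IRA contribution: $3,194.09 × 0.0525 = $167.69
Pre-tax total = $214.59 + $167.69 = $382.28
Taxable wages = $3,194.09 − $382.28 = $2,811.81
Federal income tax: $2,811.81 × 0.245 = $688.89
State withholding: $2,811.81 × 0.09 = $253.06
State unemployment insurance (employee share): $3,194.09 × 0.005 = $15.97
OASDI: $3,194.09 × 0.07 = $223.59
Gym membership: $108.44
(Employer's $559.22 toward gym membership is not withheld from the employee.)
Total deductions = $214.59 + $167.69 + $688.89 + $253.06 + $15.97 + $223.59 + $108.44 = $1,672.23
Net pay = $3,194.09 − $1,672.23 = $1,521.86

$1,521.86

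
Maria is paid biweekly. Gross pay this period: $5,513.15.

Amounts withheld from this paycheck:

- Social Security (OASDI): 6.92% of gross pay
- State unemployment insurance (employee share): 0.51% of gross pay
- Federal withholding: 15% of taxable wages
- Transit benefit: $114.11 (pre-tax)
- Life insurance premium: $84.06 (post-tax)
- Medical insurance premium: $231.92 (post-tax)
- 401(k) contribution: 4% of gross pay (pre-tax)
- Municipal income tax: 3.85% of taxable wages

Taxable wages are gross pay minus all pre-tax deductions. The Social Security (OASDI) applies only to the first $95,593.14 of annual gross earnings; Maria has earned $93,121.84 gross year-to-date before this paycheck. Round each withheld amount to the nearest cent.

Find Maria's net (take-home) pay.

401(k) contribution: $5,513.15 × 0.04 = $220.53
Transit benefit: $114.11
Pre-tax total = $220.53 + $114.11 = $334.64
Taxable wages = $5,513.15 − $334.64 = $5,178.51
Municipal income tax: $5,178.51 × 0.0385 = $199.37
Federal withholding: $5,178.51 × 0.15 = $776.78
State unemployment insurance (employee share): $5,513.15 × 0.0051 = $28.12
Social Security (OASDI): only $95,593.14 − $93,121.84 = $2,471.30 of this check is subject → $2,471.30 × 0.0692 = $171.01
Medical insurance premium: $231.92
Life insurance premium: $84.06
Total deductions = $220.53 + $114.11 + $199.37 + $776.78 + $28.12 + $171.01 + $231.92 + $84.06 = $1,825.90
Net pay = $5,513.15 − $1,825.90 = $3,687.25

$3,687.25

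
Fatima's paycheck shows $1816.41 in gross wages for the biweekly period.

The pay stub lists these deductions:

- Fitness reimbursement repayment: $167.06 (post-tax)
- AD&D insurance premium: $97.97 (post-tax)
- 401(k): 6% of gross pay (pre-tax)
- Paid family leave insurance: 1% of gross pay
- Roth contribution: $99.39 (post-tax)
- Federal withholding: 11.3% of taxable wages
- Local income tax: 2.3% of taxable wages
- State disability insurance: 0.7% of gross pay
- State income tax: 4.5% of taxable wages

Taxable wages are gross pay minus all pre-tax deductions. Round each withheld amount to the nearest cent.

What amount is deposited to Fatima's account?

401(k): $1816.41 × 0.06 = $108.98
Taxable wages = $1816.41 − $108.98 = $1707.43
Federal withholding: $1707.43 × 0.113 = $192.94
State income tax: $1707.43 × 0.045 = $76.83
Local income tax: $1707.43 × 0.023 = $39.27
State disability insurance: $1816.41 × 0.007 = $12.71
Paid family leave insurance: $1816.41 × 0.01 = $18.16
Roth contribution: $99.39
Fitness reimbursement repayment: $167.06
AD&D insurance premium: $97.97
Total deductions = $108.98 + $192.94 + $76.83 + $39.27 + $12.71 + $18.16 + $99.39 + $167.06 + $97.97 = $813.31
Net pay = $1816.41 − $813.31 = $1003.10

$1003.10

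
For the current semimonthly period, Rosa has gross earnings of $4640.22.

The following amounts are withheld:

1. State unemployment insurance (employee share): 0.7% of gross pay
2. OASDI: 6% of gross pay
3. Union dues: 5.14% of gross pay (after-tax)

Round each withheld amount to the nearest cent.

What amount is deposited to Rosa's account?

$4090.82

State unemployment insurance (employee share): $4640.22 × 0.007 = $32.48
OASDI: $4640.22 × 0.06 = $278.41
Union dues: $4640.22 × 0.0514 = $238.51
Total deductions = $32.48 + $278.41 + $238.51 = $549.40
Net pay = $4640.22 − $549.40 = $4090.82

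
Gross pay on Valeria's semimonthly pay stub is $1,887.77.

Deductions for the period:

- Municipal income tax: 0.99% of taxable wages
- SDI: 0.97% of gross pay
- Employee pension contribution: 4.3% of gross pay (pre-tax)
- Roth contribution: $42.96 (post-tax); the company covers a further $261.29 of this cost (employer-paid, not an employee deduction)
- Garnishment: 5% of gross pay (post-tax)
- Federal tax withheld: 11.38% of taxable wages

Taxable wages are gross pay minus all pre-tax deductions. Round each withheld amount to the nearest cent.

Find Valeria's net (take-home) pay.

$1,427.46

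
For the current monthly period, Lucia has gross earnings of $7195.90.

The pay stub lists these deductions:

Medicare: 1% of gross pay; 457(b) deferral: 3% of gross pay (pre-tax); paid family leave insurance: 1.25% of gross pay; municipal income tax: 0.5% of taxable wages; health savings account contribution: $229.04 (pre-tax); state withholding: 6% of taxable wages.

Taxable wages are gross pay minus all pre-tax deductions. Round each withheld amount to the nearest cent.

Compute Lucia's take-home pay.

457(b) deferral: $7195.90 × 0.03 = $215.88
Health savings account contribution: $229.04
Pre-tax total = $215.88 + $229.04 = $444.92
Taxable wages = $7195.90 − $444.92 = $6750.98
State withholding: $6750.98 × 0.06 = $405.06
Municipal income tax: $6750.98 × 0.005 = $33.75
Medicare: $7195.90 × 0.01 = $71.96
Paid family leave insurance: $7195.90 × 0.0125 = $89.95
Total deductions = $215.88 + $229.04 + $405.06 + $33.75 + $71.96 + $89.95 = $1045.64
Net pay = $7195.90 − $1045.64 = $6150.26

$6150.26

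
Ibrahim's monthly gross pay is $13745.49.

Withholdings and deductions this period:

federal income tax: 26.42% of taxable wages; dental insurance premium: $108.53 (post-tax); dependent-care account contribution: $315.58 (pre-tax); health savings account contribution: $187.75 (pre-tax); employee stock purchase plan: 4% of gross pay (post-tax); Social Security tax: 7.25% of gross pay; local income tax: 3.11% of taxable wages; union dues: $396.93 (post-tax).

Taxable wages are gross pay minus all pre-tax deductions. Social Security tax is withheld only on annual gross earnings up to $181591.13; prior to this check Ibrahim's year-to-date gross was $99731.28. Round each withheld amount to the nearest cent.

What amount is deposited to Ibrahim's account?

Health savings account contribution: $187.75
Dependent-care account contribution: $315.58
Pre-tax total = $187.75 + $315.58 = $503.33
Taxable wages = $13745.49 − $503.33 = $13242.16
Local income tax: $13242.16 × 0.0311 = $411.83
Federal income tax: $13242.16 × 0.2642 = $3498.58
Social Security tax: cap not yet reached, full $13745.49 is subject → $13745.49 × 0.0725 = $996.55
Employee stock purchase plan: $13745.49 × 0.04 = $549.82
Dental insurance premium: $108.53
Union dues: $396.93
Total deductions = $187.75 + $315.58 + $411.83 + $3498.58 + $996.55 + $549.82 + $108.53 + $396.93 = $6465.57
Net pay = $13745.49 − $6465.57 = $7279.92

$7279.92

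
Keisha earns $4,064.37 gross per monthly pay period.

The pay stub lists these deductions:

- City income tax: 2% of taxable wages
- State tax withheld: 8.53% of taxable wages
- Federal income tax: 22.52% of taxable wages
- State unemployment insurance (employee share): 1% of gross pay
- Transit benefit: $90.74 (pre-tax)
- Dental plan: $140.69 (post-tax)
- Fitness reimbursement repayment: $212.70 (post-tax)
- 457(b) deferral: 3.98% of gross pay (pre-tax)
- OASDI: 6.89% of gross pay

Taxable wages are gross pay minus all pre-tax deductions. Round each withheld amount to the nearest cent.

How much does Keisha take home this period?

$1,877.98

457(b) deferral: $4,064.37 × 0.0398 = $161.76
Transit benefit: $90.74
Pre-tax total = $161.76 + $90.74 = $252.50
Taxable wages = $4,064.37 − $252.50 = $3,811.87
Federal income tax: $3,811.87 × 0.2252 = $858.43
State tax withheld: $3,811.87 × 0.0853 = $325.15
City income tax: $3,811.87 × 0.02 = $76.24
OASDI: $4,064.37 × 0.0689 = $280.04
State unemployment insurance (employee share): $4,064.37 × 0.01 = $40.64
Fitness reimbursement repayment: $212.70
Dental plan: $140.69
Total deductions = $161.76 + $90.74 + $858.43 + $325.15 + $76.24 + $280.04 + $40.64 + $212.70 + $140.69 = $2,186.39
Net pay = $4,064.37 − $2,186.39 = $1,877.98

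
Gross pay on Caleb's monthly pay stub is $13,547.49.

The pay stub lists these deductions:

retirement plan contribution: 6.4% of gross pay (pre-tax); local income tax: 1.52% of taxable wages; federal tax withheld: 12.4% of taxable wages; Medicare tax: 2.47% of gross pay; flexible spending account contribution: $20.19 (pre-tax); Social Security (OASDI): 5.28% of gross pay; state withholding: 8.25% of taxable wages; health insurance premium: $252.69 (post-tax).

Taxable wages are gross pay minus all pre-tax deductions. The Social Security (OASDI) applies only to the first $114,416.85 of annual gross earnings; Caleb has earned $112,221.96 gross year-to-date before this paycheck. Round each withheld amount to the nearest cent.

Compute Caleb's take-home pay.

Retirement plan contribution: $13,547.49 × 0.064 = $867.04
Flexible spending account contribution: $20.19
Pre-tax total = $867.04 + $20.19 = $887.23
Taxable wages = $13,547.49 − $887.23 = $12,660.26
Federal tax withheld: $12,660.26 × 0.124 = $1,569.87
Local income tax: $12,660.26 × 0.0152 = $192.44
State withholding: $12,660.26 × 0.0825 = $1,044.47
Medicare tax: $13,547.49 × 0.0247 = $334.62
Social Security (OASDI): only $114,416.85 − $112,221.96 = $2,194.89 of this check is subject → $2,194.89 × 0.0528 = $115.89
Health insurance premium: $252.69
Total deductions = $867.04 + $20.19 + $1,569.87 + $192.44 + $1,044.47 + $334.62 + $115.89 + $252.69 = $4,397.21
Net pay = $13,547.49 − $4,397.21 = $9,150.28

$9,150.28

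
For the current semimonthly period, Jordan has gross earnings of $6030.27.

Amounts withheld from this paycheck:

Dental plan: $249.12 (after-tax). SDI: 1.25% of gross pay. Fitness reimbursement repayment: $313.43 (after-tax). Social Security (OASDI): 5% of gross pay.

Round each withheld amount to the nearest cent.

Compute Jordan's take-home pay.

Social Security (OASDI): $6030.27 × 0.05 = $301.51
SDI: $6030.27 × 0.0125 = $75.38
Fitness reimbursement repayment: $313.43
Dental plan: $249.12
Total deductions = $301.51 + $75.38 + $313.43 + $249.12 = $939.44
Net pay = $6030.27 − $939.44 = $5090.83

$5090.83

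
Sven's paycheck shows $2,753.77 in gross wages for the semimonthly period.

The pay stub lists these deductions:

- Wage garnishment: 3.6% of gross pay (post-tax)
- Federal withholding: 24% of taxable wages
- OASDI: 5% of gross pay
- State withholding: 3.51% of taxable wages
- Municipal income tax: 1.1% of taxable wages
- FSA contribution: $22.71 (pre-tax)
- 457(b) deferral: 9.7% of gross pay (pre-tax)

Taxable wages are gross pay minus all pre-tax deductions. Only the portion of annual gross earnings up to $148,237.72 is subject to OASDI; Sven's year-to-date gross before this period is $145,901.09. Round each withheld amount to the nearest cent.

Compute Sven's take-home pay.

$1,543.04

457(b) deferral: $2,753.77 × 0.097 = $267.12
FSA contribution: $22.71
Pre-tax total = $267.12 + $22.71 = $289.83
Taxable wages = $2,753.77 − $289.83 = $2,463.94
Municipal income tax: $2,463.94 × 0.011 = $27.10
State withholding: $2,463.94 × 0.0351 = $86.48
Federal withholding: $2,463.94 × 0.24 = $591.35
OASDI: only $148,237.72 − $145,901.09 = $2,336.63 of this check is subject → $2,336.63 × 0.05 = $116.83
Wage garnishment: $2,753.77 × 0.036 = $99.14
Total deductions = $267.12 + $22.71 + $27.10 + $86.48 + $591.35 + $116.83 + $99.14 = $1,210.73
Net pay = $2,753.77 − $1,210.73 = $1,543.04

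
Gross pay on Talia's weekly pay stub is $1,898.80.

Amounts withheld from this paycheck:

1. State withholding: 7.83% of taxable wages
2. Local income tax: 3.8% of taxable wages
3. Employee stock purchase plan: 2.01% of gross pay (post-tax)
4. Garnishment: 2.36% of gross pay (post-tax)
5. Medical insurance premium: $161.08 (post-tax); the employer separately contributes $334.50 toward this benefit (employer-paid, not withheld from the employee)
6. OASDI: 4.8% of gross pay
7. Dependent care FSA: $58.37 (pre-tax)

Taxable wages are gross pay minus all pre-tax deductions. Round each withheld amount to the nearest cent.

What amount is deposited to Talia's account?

$1,291.18

Dependent care FSA: $58.37
Taxable wages = $1,898.80 − $58.37 = $1,840.43
Local income tax: $1,840.43 × 0.038 = $69.94
State withholding: $1,840.43 × 0.0783 = $144.11
OASDI: $1,898.80 × 0.048 = $91.14
Garnishment: $1,898.80 × 0.0236 = $44.81
Employee stock purchase plan: $1,898.80 × 0.0201 = $38.17
Medical insurance premium: $161.08
(Employer's $334.50 toward medical insurance premium is not withheld from the employee.)
Total deductions = $58.37 + $69.94 + $144.11 + $91.14 + $44.81 + $38.17 + $161.08 = $607.62
Net pay = $1,898.80 − $607.62 = $1,291.18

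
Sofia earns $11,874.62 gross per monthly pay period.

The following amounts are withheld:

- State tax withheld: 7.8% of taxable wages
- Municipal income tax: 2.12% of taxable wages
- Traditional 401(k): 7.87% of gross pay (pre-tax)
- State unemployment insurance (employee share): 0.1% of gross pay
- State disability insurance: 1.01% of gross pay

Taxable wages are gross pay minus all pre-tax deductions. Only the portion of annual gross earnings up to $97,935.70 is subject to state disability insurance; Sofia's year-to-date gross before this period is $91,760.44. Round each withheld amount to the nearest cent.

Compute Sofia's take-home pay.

Traditional 401(k): $11,874.62 × 0.0787 = $934.53
Taxable wages = $11,874.62 − $934.53 = $10,940.09
Municipal income tax: $10,940.09 × 0.0212 = $231.93
State tax withheld: $10,940.09 × 0.078 = $853.33
State disability insurance: only $97,935.70 − $91,760.44 = $6,175.26 of this check is subject → $6,175.26 × 0.0101 = $62.37
State unemployment insurance (employee share): $11,874.62 × 0.001 = $11.87
Total deductions = $934.53 + $231.93 + $853.33 + $62.37 + $11.87 = $2,094.03
Net pay = $11,874.62 − $2,094.03 = $9,780.59

$9,780.59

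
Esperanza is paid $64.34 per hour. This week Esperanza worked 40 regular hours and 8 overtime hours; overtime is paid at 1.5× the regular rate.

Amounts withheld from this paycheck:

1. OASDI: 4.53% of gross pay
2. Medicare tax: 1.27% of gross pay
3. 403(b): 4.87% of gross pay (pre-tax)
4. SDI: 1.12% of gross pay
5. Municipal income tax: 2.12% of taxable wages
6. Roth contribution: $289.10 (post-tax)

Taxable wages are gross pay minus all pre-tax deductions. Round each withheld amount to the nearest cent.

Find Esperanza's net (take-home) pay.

$2,594.66

Regular pay: 40 × $64.34 = $2,573.60
Overtime pay: 8 × $64.34 × 1.5 = $772.08
Gross pay = $2,573.60 + $772.08 = $3,345.68
403(b): $3,345.68 × 0.0487 = $162.93
Taxable wages = $3,345.68 − $162.93 = $3,182.75
Municipal income tax: $3,182.75 × 0.0212 = $67.47
Medicare tax: $3,345.68 × 0.0127 = $42.49
SDI: $3,345.68 × 0.0112 = $37.47
OASDI: $3,345.68 × 0.0453 = $151.56
Roth contribution: $289.10
Total deductions = $162.93 + $67.47 + $42.49 + $37.47 + $151.56 + $289.10 = $751.02
Net pay = $3,345.68 − $751.02 = $2,594.66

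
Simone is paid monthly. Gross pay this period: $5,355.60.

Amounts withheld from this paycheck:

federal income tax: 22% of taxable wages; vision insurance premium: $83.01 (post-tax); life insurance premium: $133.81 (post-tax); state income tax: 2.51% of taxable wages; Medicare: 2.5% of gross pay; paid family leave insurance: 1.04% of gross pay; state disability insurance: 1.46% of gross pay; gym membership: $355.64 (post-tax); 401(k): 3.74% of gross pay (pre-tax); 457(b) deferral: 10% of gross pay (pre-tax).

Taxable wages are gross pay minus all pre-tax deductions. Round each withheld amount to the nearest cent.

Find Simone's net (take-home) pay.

$2,647.20

457(b) deferral: $5,355.60 × 0.1 = $535.56
401(k): $5,355.60 × 0.0374 = $200.30
Pre-tax total = $535.56 + $200.30 = $735.86
Taxable wages = $5,355.60 − $735.86 = $4,619.74
State income tax: $4,619.74 × 0.0251 = $115.96
Federal income tax: $4,619.74 × 0.22 = $1,016.34
Paid family leave insurance: $5,355.60 × 0.0104 = $55.70
State disability insurance: $5,355.60 × 0.0146 = $78.19
Medicare: $5,355.60 × 0.025 = $133.89
Gym membership: $355.64
Vision insurance premium: $83.01
Life insurance premium: $133.81
Total deductions = $535.56 + $200.30 + $115.96 + $1,016.34 + $55.70 + $78.19 + $133.89 + $355.64 + $83.01 + $133.81 = $2,708.40
Net pay = $5,355.60 − $2,708.40 = $2,647.20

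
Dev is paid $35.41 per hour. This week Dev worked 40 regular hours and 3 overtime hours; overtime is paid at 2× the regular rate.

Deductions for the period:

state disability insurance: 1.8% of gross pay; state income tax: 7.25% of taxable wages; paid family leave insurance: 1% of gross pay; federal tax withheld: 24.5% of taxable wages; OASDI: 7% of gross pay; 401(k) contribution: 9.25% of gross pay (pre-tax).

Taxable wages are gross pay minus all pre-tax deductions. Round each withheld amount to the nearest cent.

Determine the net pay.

$849.23

Regular pay: 40 × $35.41 = $1,416.40
Overtime pay: 3 × $35.41 × 2 = $212.46
Gross pay = $1,416.40 + $212.46 = $1,628.86
401(k) contribution: $1,628.86 × 0.0925 = $150.67
Taxable wages = $1,628.86 − $150.67 = $1,478.19
Federal tax withheld: $1,478.19 × 0.245 = $362.16
State income tax: $1,478.19 × 0.0725 = $107.17
Paid family leave insurance: $1,628.86 × 0.01 = $16.29
OASDI: $1,628.86 × 0.07 = $114.02
State disability insurance: $1,628.86 × 0.018 = $29.32
Total deductions = $150.67 + $362.16 + $107.17 + $16.29 + $114.02 + $29.32 = $779.63
Net pay = $1,628.86 − $779.63 = $849.23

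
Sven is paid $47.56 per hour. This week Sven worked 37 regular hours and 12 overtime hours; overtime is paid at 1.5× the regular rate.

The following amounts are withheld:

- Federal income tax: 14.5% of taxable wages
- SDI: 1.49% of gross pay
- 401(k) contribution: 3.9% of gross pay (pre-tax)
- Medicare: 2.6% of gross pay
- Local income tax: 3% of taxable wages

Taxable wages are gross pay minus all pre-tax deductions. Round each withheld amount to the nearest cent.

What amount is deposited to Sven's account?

Regular pay: 37 × $47.56 = $1,759.72
Overtime pay: 12 × $47.56 × 1.5 = $856.08
Gross pay = $1,759.72 + $856.08 = $2,615.80
401(k) contribution: $2,615.80 × 0.039 = $102.02
Taxable wages = $2,615.80 − $102.02 = $2,513.78
Federal income tax: $2,513.78 × 0.145 = $364.50
Local income tax: $2,513.78 × 0.03 = $75.41
Medicare: $2,615.80 × 0.026 = $68.01
SDI: $2,615.80 × 0.0149 = $38.98
Total deductions = $102.02 + $364.50 + $75.41 + $68.01 + $38.98 = $648.92
Net pay = $2,615.80 − $648.92 = $1,966.88

$1,966.88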